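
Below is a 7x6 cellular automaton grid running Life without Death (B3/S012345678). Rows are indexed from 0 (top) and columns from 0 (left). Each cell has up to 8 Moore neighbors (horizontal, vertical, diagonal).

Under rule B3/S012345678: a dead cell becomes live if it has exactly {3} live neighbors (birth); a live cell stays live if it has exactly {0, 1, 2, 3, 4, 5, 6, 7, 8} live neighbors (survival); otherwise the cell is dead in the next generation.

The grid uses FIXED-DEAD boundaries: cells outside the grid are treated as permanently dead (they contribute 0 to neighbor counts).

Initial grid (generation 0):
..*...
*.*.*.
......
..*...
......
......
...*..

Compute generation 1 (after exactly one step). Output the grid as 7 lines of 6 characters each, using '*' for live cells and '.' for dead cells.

Answer: .***..
*****.
.*.*..
..*...
......
......
...*..

Derivation:
Simulating step by step:
Generation 0 (given above): 6 live cells
Generation 1: 12 live cells
(generation 1 grid is the final answer)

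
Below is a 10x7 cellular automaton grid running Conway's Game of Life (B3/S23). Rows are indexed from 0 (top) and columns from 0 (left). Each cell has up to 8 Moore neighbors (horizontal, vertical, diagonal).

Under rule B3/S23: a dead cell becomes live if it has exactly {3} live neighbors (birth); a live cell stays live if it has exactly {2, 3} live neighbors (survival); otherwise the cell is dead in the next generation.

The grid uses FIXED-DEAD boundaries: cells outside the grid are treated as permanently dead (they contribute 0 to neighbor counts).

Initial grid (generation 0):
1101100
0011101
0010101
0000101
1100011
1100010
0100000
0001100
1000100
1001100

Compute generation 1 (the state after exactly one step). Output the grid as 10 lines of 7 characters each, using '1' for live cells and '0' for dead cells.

Simulating step by step:
Generation 0 (given above): 28 live cells
Generation 1: 26 live cells
(generation 1 grid is the final answer)

Answer: 0100110
0000000
0010101
0101101
1100101
0010011
1110100
0001100
0000010
0001100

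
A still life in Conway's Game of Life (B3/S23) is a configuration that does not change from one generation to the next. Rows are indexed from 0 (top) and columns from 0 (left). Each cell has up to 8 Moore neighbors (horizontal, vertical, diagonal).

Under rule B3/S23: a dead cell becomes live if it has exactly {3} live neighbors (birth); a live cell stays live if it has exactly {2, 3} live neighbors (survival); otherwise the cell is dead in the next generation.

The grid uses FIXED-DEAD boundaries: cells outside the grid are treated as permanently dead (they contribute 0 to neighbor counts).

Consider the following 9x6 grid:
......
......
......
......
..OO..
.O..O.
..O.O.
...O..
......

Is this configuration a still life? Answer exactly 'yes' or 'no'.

Compute generation 1 and compare to generation 0 (given above):
Generation 1:
......
......
......
......
..OO..
.O..O.
..O.O.
...O..
......
The grids are IDENTICAL -> still life.

Answer: yes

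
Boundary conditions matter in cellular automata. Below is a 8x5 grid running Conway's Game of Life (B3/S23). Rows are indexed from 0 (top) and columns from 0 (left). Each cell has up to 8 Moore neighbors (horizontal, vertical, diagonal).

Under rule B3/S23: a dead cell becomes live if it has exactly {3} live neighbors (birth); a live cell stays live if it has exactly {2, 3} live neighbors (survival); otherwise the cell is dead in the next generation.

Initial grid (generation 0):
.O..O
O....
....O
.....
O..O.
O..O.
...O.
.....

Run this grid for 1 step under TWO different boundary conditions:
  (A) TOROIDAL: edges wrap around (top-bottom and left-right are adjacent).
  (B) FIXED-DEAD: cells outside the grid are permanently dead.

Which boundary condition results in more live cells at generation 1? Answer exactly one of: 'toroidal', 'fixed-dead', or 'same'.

Answer: toroidal

Derivation:
Under TOROIDAL boundary, generation 1:
O....
O...O
.....
....O
.....
..OO.
....O
.....
Population = 7

Under FIXED-DEAD boundary, generation 1:
.....
.....
.....
.....
.....
..OOO
.....
.....
Population = 3

Comparison: toroidal=7, fixed-dead=3 -> toroidal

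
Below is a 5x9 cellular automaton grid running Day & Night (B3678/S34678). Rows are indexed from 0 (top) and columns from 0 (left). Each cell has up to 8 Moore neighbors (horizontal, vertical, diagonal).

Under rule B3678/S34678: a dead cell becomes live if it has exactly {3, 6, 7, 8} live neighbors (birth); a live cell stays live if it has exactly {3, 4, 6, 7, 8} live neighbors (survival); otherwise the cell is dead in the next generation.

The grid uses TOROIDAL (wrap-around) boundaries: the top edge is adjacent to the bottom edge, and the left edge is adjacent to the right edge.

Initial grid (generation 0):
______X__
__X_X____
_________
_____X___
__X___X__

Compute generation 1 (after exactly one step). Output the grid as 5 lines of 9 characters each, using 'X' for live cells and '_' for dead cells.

Simulating step by step:
Generation 0 (given above): 6 live cells
Generation 1: 3 live cells
(generation 1 grid is the final answer)

Answer: ___X_X___
_________
_________
_________
_____X___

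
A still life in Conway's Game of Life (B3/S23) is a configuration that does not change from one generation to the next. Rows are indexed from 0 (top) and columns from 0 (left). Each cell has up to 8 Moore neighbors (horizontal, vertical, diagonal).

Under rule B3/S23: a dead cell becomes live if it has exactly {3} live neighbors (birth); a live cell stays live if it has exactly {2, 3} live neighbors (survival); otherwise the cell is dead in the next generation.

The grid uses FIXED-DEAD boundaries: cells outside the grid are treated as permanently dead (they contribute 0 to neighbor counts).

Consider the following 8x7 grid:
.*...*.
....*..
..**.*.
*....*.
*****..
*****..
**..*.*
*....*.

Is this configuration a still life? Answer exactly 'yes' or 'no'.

Compute generation 1 and compare to generation 0 (given above):
Generation 1:
.......
..****.
...*.*.
*....*.
.....*.
.......
....*..
**...*.
Cell (0,1) differs: gen0=1 vs gen1=0 -> NOT a still life.

Answer: no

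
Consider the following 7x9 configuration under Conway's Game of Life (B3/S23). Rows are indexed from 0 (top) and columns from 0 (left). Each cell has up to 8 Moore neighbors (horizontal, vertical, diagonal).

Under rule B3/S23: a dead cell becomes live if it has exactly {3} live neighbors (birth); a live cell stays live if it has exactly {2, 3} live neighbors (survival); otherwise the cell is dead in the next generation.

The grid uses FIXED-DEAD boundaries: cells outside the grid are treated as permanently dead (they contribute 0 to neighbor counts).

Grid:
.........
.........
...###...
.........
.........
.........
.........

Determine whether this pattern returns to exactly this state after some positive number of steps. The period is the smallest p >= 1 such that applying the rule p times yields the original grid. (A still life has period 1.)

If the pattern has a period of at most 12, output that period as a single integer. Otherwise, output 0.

Simulating and comparing each generation to the original:
Gen 0 (original, given above): 3 live cells
Gen 1: 3 live cells, differs from original
Gen 2: 3 live cells, MATCHES original -> period = 2

Answer: 2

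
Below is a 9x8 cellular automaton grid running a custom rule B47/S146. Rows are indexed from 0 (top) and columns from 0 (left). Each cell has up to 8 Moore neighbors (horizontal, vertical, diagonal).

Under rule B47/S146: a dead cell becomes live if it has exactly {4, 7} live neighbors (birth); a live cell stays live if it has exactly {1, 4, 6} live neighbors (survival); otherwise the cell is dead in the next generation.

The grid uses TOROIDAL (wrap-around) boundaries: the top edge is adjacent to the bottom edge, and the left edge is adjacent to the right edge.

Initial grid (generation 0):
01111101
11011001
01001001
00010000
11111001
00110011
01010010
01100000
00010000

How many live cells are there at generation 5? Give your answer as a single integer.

Answer: 0

Derivation:
Simulating step by step:
Generation 0 (given above): 31 live cells
Generation 1: 16 live cells
00000000
11000110
00110000
01011000
00000000
00101001
00000000
00100000
01011000
Generation 2: 11 live cells
00000000
10000110
01101000
01100000
00010000
00000000
00000000
00000000
01001000
Generation 3: 7 live cells
00000000
10000010
01001000
00110000
00010000
00000000
00000000
00000000
00000000
Generation 4: 2 live cells
00000000
10000000
00001000
00000000
00000000
00000000
00000000
00000000
00000000
Generation 5: 0 live cells
00000000
00000000
00000000
00000000
00000000
00000000
00000000
00000000
00000000
Population at generation 5: 0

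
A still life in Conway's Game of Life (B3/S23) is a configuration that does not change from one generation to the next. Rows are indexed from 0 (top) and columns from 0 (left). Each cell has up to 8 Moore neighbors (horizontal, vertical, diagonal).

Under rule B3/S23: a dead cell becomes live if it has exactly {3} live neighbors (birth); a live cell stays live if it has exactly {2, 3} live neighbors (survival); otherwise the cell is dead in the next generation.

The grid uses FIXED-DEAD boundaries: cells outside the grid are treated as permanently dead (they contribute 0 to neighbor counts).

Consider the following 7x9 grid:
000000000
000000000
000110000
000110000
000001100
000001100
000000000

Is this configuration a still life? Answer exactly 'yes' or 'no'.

Answer: no

Derivation:
Compute generation 1 and compare to generation 0 (given above):
Generation 1:
000000000
000000000
000110000
000100000
000000100
000001100
000000000
Cell (3,4) differs: gen0=1 vs gen1=0 -> NOT a still life.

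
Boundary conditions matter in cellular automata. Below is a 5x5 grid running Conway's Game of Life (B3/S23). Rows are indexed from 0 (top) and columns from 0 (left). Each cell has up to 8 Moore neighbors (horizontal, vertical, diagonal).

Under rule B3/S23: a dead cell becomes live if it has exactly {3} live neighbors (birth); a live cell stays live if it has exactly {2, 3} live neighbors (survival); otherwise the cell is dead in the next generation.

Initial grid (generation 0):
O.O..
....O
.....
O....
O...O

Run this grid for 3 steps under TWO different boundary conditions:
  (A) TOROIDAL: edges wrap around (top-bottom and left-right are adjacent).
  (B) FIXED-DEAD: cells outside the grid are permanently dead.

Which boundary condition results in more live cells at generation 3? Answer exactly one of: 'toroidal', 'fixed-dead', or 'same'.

Under TOROIDAL boundary, generation 3:
.....
.....
.....
....O
.O...
Population = 2

Under FIXED-DEAD boundary, generation 3:
.....
.....
.....
.....
.....
Population = 0

Comparison: toroidal=2, fixed-dead=0 -> toroidal

Answer: toroidal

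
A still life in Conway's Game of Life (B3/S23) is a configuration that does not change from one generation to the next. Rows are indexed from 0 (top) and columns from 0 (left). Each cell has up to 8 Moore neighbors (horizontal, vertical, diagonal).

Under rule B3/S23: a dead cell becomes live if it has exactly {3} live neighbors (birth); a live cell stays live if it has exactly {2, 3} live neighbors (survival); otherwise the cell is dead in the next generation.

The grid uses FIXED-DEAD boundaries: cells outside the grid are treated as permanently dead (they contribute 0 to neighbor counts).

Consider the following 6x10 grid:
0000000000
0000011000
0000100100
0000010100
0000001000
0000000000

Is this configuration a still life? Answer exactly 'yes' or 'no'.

Answer: yes

Derivation:
Compute generation 1 and compare to generation 0 (given above):
Generation 1:
0000000000
0000011000
0000100100
0000010100
0000001000
0000000000
The grids are IDENTICAL -> still life.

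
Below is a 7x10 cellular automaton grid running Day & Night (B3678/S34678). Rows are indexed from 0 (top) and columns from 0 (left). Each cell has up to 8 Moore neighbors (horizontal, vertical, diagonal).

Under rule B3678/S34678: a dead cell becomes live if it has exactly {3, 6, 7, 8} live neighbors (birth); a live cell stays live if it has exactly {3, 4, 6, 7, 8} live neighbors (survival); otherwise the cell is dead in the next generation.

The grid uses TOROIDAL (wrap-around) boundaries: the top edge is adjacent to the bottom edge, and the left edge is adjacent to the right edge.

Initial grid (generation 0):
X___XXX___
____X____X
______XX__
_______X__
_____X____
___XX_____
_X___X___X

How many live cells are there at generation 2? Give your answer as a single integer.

Answer: 12

Derivation:
Simulating step by step:
Generation 0 (given above): 15 live cells
Generation 1: 13 live cells
X___XX___X
_______X__
________X_
__________
____X_____
____XX____
X__X_XX___
Generation 2: 12 live cells
____XX____
________XX
__________
__________
_____X____
___XXXX___
____X_X__X
Population at generation 2: 12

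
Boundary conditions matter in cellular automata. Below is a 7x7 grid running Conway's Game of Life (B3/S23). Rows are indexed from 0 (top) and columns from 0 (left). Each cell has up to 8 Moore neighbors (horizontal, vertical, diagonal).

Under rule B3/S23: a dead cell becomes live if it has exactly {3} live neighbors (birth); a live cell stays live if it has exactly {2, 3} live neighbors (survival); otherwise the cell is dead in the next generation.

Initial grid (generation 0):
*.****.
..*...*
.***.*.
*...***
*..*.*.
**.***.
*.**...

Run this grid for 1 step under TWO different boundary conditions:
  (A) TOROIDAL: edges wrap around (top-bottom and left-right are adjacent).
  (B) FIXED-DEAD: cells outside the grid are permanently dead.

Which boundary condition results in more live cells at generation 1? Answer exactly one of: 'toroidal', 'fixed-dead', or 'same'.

Answer: fixed-dead

Derivation:
Under TOROIDAL boundary, generation 1:
*...**.
*.....*
.***...
*......
..**...
*....*.
*......
Population = 14

Under FIXED-DEAD boundary, generation 1:
.*****.
......*
.***...
*.....*
*.**...
*....*.
*.**...
Population = 19

Comparison: toroidal=14, fixed-dead=19 -> fixed-dead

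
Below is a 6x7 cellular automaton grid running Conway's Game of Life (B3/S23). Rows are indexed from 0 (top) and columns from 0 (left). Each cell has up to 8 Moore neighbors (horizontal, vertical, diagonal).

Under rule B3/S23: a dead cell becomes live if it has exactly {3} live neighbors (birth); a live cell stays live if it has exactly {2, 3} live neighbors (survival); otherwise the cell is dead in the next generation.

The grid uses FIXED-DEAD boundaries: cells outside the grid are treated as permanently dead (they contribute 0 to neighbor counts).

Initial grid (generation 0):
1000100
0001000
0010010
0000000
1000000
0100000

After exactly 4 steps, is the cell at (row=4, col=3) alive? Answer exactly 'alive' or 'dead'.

Simulating step by step:
Generation 0 (given above): 7 live cells
Generation 1: 2 live cells
0000000
0001100
0000000
0000000
0000000
0000000
Generation 2: 0 live cells
0000000
0000000
0000000
0000000
0000000
0000000
Generation 3: 0 live cells
0000000
0000000
0000000
0000000
0000000
0000000
Generation 4: 0 live cells
0000000
0000000
0000000
0000000
0000000
0000000

Cell (4,3) at generation 4: 0 -> dead

Answer: dead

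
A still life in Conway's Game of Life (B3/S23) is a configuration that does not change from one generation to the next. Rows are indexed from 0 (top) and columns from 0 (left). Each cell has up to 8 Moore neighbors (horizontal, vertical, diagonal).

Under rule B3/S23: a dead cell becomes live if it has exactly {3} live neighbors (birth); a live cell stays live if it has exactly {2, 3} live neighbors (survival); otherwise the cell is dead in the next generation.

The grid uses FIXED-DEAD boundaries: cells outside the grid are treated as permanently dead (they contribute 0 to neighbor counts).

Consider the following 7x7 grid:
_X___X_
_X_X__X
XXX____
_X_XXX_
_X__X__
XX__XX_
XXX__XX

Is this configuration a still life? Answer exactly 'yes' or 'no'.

Compute generation 1 and compare to generation 0 (given above):
Generation 1:
__X____
_______
X____X_
___XXX_
_X_____
___XX_X
X_X_XXX
Cell (0,1) differs: gen0=1 vs gen1=0 -> NOT a still life.

Answer: no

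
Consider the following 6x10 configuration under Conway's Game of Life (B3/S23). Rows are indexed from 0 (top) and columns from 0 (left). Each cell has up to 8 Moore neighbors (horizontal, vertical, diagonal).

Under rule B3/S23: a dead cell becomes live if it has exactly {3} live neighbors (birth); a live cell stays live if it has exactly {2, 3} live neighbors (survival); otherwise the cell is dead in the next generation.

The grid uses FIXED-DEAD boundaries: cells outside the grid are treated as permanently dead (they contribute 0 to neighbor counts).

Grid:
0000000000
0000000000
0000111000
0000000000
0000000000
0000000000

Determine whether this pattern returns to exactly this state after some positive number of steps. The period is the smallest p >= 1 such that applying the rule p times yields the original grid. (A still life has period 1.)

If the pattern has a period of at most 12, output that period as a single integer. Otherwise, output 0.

Simulating and comparing each generation to the original:
Gen 0 (original, given above): 3 live cells
Gen 1: 3 live cells, differs from original
Gen 2: 3 live cells, MATCHES original -> period = 2

Answer: 2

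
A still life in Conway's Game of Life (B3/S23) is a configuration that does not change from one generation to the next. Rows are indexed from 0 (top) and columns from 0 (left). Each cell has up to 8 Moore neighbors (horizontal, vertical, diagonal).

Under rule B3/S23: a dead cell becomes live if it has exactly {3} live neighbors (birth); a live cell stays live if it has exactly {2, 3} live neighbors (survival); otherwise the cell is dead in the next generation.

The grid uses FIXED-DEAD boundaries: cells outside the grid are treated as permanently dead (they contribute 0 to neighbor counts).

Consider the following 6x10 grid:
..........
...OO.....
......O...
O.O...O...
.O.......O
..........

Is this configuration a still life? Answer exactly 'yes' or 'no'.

Answer: no

Derivation:
Compute generation 1 and compare to generation 0 (given above):
Generation 1:
..........
..........
...O.O....
.O........
.O........
..........
Cell (1,3) differs: gen0=1 vs gen1=0 -> NOT a still life.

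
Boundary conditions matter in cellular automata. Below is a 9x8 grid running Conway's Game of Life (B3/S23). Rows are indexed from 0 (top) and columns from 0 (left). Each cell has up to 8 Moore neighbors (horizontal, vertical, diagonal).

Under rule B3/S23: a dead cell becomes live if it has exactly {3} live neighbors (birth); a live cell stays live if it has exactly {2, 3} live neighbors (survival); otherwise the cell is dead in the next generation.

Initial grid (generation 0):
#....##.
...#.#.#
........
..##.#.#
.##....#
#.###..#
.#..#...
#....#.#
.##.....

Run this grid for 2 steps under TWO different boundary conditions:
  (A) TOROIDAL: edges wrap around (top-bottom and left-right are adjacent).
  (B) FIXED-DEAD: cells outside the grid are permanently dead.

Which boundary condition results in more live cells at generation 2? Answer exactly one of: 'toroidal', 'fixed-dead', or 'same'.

Under TOROIDAL boundary, generation 2:
.###...#
.......#
#....###
##.#...#
.###..##
#..##..#
###.####
#.###.#.
...###..
Population = 37

Under FIXED-DEAD boundary, generation 2:
....#.#.
......#.
.#...#..
.#.#....
.###....
#..##.#.
#.#.##..
#.##.#..
.#......
Population = 23

Comparison: toroidal=37, fixed-dead=23 -> toroidal

Answer: toroidal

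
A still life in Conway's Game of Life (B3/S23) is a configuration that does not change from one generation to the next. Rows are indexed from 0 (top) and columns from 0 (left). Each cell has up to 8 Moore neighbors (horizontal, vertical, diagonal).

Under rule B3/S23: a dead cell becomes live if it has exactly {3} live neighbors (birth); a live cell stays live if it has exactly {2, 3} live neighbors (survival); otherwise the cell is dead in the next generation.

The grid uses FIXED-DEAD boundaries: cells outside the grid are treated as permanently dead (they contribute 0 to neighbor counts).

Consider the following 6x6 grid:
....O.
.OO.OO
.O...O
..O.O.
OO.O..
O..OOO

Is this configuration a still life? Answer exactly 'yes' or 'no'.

Answer: no

Derivation:
Compute generation 1 and compare to generation 0 (given above):
Generation 1:
...OOO
.OOOOO
.O...O
O.OOO.
OO...O
OOOOO.
Cell (0,3) differs: gen0=0 vs gen1=1 -> NOT a still life.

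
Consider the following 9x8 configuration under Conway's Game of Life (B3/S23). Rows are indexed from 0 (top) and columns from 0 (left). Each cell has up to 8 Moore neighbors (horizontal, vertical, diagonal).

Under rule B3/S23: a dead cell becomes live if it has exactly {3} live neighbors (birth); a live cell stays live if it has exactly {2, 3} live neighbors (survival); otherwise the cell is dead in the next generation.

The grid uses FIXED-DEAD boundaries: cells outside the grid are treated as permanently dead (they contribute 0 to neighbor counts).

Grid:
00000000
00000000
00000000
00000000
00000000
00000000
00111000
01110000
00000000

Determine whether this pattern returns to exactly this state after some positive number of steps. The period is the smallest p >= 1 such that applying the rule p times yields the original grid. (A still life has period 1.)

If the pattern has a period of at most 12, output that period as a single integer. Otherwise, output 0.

Answer: 2

Derivation:
Simulating and comparing each generation to the original:
Gen 0 (original, given above): 6 live cells
Gen 1: 6 live cells, differs from original
Gen 2: 6 live cells, MATCHES original -> period = 2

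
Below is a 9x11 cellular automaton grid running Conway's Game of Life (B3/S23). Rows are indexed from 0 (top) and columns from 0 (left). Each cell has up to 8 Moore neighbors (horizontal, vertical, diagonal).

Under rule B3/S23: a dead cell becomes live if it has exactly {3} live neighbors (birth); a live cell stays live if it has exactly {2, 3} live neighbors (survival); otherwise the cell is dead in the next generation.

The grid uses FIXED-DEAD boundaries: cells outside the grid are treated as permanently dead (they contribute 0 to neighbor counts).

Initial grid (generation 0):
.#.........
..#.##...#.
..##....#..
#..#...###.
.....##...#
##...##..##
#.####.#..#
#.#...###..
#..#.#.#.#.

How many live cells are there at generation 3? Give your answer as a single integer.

Simulating step by step:
Generation 0 (given above): 39 live cells
Generation 1: 35 live cells
...........
.##.#......
.##....#...
..###.####.
##..##....#
####...#.##
#.###.....#
#.#......#.
.#.....#...
Generation 2: 26 live cells
...........
.###.......
....####...
#...#.####.
#....#....#
.....#...##
#...#...#.#
#.#........
.#.........
Generation 3: 23 live cells
..#........
..#####....
.##.#......
....#...##.
....##.#..#
....##....#
.#........#
#..........
.#.........
Population at generation 3: 23

Answer: 23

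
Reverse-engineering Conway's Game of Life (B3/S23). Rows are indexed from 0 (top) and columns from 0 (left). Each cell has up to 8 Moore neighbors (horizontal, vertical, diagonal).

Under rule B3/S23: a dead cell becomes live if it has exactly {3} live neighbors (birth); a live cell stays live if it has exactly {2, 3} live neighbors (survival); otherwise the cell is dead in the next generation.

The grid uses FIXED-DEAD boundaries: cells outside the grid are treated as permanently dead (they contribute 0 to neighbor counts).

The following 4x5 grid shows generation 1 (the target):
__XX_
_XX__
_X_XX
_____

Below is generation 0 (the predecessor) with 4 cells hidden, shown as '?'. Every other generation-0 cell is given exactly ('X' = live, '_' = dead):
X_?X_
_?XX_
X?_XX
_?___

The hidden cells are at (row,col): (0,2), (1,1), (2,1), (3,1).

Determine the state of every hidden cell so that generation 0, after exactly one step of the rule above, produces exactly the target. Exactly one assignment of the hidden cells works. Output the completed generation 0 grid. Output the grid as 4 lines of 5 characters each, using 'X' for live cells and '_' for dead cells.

Hidden generation-0 cells (in order): (0,2), (1,1), (2,1), (3,1).
A hidden cell only influences target cells in its own 3x3 neighborhood. Try each of the 2^4 = 16 assignments, step the completed generation 0 forward once under B3/S23, and compare with the target:
  (0,2)=_ (1,1)=_ (2,1)=_ (3,1)=_ -> step gives (2,1)='_' but target has 'X' -> reject
  (0,2)=_ (1,1)=_ (2,1)=_ (3,1)=X -> step reproduces the target at every cell -> ACCEPT
  (0,2)=_ (1,1)=_ (2,1)=X (3,1)=_ -> step gives (1,0)='X' but target has '_' -> reject
  (0,2)=_ (1,1)=_ (2,1)=X (3,1)=X -> step gives (1,0)='X' but target has '_' -> reject
  (0,2)=_ (1,1)=X (2,1)=_ (3,1)=_ -> step gives (0,1)='X' but target has '_' -> reject
  (0,2)=_ (1,1)=X (2,1)=_ (3,1)=X -> step gives (0,1)='X' but target has '_' -> reject
  (0,2)=_ (1,1)=X (2,1)=X (3,1)=_ -> step gives (0,1)='X' but target has '_' -> reject
  (0,2)=_ (1,1)=X (2,1)=X (3,1)=X -> step gives (0,1)='X' but target has '_' -> reject
  (0,2)=X (1,1)=_ (2,1)=_ (3,1)=_ -> step gives (0,1)='X' but target has '_' -> reject
  (0,2)=X (1,1)=_ (2,1)=_ (3,1)=X -> step gives (0,1)='X' but target has '_' -> reject
  (0,2)=X (1,1)=_ (2,1)=X (3,1)=_ -> step gives (0,1)='X' but target has '_' -> reject
  (0,2)=X (1,1)=_ (2,1)=X (3,1)=X -> step gives (0,1)='X' but target has '_' -> reject
  (0,2)=X (1,1)=X (2,1)=_ (3,1)=_ -> step gives (0,2)='_' but target has 'X' -> reject
  (0,2)=X (1,1)=X (2,1)=_ (3,1)=X -> step gives (0,2)='_' but target has 'X' -> reject
  (0,2)=X (1,1)=X (2,1)=X (3,1)=_ -> step gives (0,2)='_' but target has 'X' -> reject
  (0,2)=X (1,1)=X (2,1)=X (3,1)=X -> step gives (0,2)='_' but target has 'X' -> reject
Unique solution: (0,2)=dead, (1,1)=dead, (2,1)=dead, (3,1)=live.
Check: live-neighbor counts of every cell in the completed generation 0:
02322
23344
13432
21222
Applying B3/S23 to generation 0 with these counts gives:
__XX_
_XX__
_X_XX
_____
which matches the target exactly.

Answer: X__X_
__XX_
X__XX
_X___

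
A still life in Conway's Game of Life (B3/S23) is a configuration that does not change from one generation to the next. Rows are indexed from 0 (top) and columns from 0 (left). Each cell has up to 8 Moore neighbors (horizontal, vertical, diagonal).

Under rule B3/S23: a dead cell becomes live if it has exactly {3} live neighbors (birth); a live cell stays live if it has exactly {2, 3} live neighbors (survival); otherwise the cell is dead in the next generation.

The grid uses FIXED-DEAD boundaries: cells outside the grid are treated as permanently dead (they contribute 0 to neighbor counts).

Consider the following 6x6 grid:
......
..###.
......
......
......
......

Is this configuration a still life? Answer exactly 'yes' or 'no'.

Answer: no

Derivation:
Compute generation 1 and compare to generation 0 (given above):
Generation 1:
...#..
...#..
...#..
......
......
......
Cell (0,3) differs: gen0=0 vs gen1=1 -> NOT a still life.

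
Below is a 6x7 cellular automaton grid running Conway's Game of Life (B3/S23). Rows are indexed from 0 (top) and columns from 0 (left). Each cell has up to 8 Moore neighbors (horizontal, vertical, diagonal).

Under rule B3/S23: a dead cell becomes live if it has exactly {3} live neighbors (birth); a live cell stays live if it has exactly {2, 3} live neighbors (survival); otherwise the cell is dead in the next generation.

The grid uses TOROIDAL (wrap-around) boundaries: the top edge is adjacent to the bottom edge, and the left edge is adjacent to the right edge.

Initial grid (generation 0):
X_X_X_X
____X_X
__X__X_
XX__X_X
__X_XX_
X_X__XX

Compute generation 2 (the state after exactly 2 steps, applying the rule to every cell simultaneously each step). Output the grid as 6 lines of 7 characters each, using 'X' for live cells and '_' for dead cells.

Answer: ___X_XX
XXX_X__
____X__
X___X__
__X__XX
_X_____

Derivation:
Simulating step by step:
Generation 0 (given above): 19 live cells
Generation 1: 17 live cells
____X__
XX__X_X
_X_XX__
XXX_X_X
__X_X__
X_X____
Generation 2: 14 live cells
(generation 2 grid is the final answer)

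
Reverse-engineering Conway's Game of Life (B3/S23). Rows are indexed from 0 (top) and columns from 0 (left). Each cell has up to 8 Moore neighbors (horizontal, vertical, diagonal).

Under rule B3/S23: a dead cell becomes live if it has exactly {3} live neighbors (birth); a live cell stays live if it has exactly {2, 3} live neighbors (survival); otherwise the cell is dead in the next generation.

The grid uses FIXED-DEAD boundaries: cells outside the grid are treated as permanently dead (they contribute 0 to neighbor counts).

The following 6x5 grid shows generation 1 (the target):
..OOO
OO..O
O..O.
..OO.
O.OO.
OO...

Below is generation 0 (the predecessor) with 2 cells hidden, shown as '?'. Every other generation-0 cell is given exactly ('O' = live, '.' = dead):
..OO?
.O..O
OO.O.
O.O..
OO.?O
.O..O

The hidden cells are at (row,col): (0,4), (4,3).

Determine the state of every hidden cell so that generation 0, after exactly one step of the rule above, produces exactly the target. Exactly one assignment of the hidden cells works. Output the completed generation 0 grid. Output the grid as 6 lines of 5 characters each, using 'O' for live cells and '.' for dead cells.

Answer: ..OOO
.O..O
OO.O.
O.O..
OO..O
.O..O

Derivation:
Hidden generation-0 cells (in order): (0,4), (4,3).
A hidden cell only influences target cells in its own 3x3 neighborhood. Try each of the 2^2 = 4 assignments, step the completed generation 0 forward once under B3/S23, and compare with the target:
  (0,4)=. (4,3)=. -> step gives (0,4)='.' but target has 'O' -> reject
  (0,4)=. (4,3)=O -> step gives (0,4)='.' but target has 'O' -> reject
  (0,4)=O (4,3)=. -> step reproduces the target at every cell -> ACCEPT
  (0,4)=O (4,3)=O -> step gives (3,2)='.' but target has 'O' -> reject
Unique solution: (0,4)=live, (4,3)=dead.
Check: live-neighbor counts of every cell in the completed generation 0:
12232
33553
34422
46332
34331
32221
Applying B3/S23 to generation 0 with these counts gives:
..OOO
OO..O
O..O.
..OO.
O.OO.
OO...
which matches the target exactly.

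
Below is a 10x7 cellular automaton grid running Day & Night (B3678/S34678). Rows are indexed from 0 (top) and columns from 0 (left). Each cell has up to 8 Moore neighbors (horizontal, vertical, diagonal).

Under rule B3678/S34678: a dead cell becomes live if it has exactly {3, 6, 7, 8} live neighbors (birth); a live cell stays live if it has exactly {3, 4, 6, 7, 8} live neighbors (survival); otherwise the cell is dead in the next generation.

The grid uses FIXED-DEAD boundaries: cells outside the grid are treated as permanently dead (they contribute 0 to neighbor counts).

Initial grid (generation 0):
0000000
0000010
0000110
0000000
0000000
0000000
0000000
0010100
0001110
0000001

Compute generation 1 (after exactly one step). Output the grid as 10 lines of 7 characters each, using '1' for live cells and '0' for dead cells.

Simulating step by step:
Generation 0 (given above): 9 live cells
Generation 1: 8 live cells
(generation 1 grid is the final answer)

Answer: 0000000
0000100
0000000
0000000
0000000
0000000
0000000
0000110
0001110
0000110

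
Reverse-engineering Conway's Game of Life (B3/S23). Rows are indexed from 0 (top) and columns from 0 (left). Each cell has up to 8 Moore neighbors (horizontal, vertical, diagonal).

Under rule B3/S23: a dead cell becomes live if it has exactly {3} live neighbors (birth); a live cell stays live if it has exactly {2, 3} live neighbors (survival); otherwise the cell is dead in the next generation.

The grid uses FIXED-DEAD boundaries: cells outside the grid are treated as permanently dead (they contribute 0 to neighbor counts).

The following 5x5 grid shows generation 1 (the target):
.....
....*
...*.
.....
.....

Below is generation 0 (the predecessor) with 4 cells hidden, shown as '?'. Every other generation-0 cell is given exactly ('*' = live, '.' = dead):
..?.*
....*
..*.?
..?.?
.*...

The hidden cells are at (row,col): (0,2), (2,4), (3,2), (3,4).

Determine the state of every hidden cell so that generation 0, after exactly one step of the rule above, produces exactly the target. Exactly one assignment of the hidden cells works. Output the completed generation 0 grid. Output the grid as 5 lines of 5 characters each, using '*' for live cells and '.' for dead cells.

Hidden generation-0 cells (in order): (0,2), (2,4), (3,2), (3,4).
A hidden cell only influences target cells in its own 3x3 neighborhood. Try each of the 2^4 = 16 assignments, step the completed generation 0 forward once under B3/S23, and compare with the target:
  (0,2)=. (2,4)=. (3,2)=. (3,4)=. -> step gives (1,3)='*' but target has '.' -> reject
  (0,2)=. (2,4)=. (3,2)=. (3,4)=* -> step gives (1,3)='*' but target has '.' -> reject
  (0,2)=. (2,4)=. (3,2)=* (3,4)=. -> step gives (1,3)='*' but target has '.' -> reject
  (0,2)=. (2,4)=. (3,2)=* (3,4)=* -> step gives (1,3)='*' but target has '.' -> reject
  (0,2)=. (2,4)=* (3,2)=. (3,4)=. -> step reproduces the target at every cell -> ACCEPT
  (0,2)=. (2,4)=* (3,2)=. (3,4)=* -> step gives (2,3)='.' but target has '*' -> reject
  (0,2)=. (2,4)=* (3,2)=* (3,4)=. -> step gives (2,3)='.' but target has '*' -> reject
  (0,2)=. (2,4)=* (3,2)=* (3,4)=* -> step gives (2,3)='.' but target has '*' -> reject
  (0,2)=* (2,4)=. (3,2)=. (3,4)=. -> step gives (0,3)='*' but target has '.' -> reject
  (0,2)=* (2,4)=. (3,2)=. (3,4)=* -> step gives (0,3)='*' but target has '.' -> reject
  (0,2)=* (2,4)=. (3,2)=* (3,4)=. -> step gives (0,3)='*' but target has '.' -> reject
  (0,2)=* (2,4)=. (3,2)=* (3,4)=* -> step gives (0,3)='*' but target has '.' -> reject
  (0,2)=* (2,4)=* (3,2)=. (3,4)=. -> step gives (0,3)='*' but target has '.' -> reject
  (0,2)=* (2,4)=* (3,2)=. (3,4)=* -> step gives (0,3)='*' but target has '.' -> reject
  (0,2)=* (2,4)=* (3,2)=* (3,4)=. -> step gives (0,3)='*' but target has '.' -> reject
  (0,2)=* (2,4)=* (3,2)=* (3,4)=* -> step gives (0,3)='*' but target has '.' -> reject
Unique solution: (0,2)=dead, (2,4)=live, (3,2)=dead, (3,4)=dead.
Check: live-neighbor counts of every cell in the completed generation 0:
00021
01142
01031
12221
10100
Applying B3/S23 to generation 0 with these counts gives:
.....
....*
...*.
.....
.....
which matches the target exactly.

Answer: ....*
....*
..*.*
.....
.*...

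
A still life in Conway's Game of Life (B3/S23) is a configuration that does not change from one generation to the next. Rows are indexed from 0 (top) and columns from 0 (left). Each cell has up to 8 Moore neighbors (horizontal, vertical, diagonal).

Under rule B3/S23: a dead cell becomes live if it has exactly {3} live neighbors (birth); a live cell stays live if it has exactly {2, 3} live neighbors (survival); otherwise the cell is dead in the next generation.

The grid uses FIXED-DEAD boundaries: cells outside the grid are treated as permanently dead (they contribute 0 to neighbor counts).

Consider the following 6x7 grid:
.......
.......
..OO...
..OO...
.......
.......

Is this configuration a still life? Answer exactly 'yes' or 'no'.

Answer: yes

Derivation:
Compute generation 1 and compare to generation 0 (given above):
Generation 1:
.......
.......
..OO...
..OO...
.......
.......
The grids are IDENTICAL -> still life.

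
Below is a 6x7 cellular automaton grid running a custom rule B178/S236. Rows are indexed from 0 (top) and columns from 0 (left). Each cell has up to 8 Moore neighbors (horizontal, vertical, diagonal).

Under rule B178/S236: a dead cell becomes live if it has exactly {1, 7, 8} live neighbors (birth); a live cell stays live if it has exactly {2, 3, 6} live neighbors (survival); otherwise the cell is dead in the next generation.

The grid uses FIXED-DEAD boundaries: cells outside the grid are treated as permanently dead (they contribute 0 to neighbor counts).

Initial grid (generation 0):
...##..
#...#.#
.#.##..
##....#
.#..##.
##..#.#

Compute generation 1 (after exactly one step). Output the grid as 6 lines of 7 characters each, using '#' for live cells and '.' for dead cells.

Answer: #####.#
.......
.#.##..
##.....
....#..
##..#..

Derivation:
Simulating step by step:
Generation 0 (given above): 18 live cells
Generation 1: 15 live cells
(generation 1 grid is the final answer)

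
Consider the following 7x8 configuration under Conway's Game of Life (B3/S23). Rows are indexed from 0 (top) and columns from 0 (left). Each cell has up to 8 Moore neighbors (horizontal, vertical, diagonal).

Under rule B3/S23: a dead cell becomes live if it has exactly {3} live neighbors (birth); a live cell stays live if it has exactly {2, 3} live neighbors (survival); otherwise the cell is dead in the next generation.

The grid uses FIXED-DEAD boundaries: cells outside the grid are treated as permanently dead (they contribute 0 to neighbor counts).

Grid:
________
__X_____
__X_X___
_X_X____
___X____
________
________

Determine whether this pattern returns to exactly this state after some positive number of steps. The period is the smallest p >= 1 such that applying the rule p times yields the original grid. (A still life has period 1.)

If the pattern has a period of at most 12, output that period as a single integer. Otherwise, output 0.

Answer: 2

Derivation:
Simulating and comparing each generation to the original:
Gen 0 (original, given above): 6 live cells
Gen 1: 6 live cells, differs from original
Gen 2: 6 live cells, MATCHES original -> period = 2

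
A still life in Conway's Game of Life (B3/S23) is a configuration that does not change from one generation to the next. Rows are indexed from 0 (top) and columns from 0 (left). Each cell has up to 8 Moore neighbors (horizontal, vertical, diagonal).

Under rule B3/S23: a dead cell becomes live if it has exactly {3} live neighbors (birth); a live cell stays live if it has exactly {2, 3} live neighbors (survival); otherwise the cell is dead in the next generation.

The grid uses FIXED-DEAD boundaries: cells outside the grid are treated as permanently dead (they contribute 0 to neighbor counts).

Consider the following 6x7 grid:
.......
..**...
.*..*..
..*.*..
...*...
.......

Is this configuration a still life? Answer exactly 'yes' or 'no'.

Answer: yes

Derivation:
Compute generation 1 and compare to generation 0 (given above):
Generation 1:
.......
..**...
.*..*..
..*.*..
...*...
.......
The grids are IDENTICAL -> still life.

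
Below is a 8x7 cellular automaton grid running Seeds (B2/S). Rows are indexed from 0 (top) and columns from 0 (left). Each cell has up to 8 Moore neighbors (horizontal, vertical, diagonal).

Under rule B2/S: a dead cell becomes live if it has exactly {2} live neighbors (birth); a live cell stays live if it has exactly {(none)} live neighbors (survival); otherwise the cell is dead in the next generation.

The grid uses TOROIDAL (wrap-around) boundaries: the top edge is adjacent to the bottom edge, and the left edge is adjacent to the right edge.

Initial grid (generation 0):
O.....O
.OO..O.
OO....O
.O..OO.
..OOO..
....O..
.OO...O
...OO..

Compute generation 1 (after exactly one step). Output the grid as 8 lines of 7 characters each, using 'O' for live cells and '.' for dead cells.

Simulating step by step:
Generation 0 (given above): 20 live cells
Generation 1: 4 live cells
(generation 1 grid is the final answer)

Answer: .......
.......
...O...
.......
.O.....
O......
O......
.......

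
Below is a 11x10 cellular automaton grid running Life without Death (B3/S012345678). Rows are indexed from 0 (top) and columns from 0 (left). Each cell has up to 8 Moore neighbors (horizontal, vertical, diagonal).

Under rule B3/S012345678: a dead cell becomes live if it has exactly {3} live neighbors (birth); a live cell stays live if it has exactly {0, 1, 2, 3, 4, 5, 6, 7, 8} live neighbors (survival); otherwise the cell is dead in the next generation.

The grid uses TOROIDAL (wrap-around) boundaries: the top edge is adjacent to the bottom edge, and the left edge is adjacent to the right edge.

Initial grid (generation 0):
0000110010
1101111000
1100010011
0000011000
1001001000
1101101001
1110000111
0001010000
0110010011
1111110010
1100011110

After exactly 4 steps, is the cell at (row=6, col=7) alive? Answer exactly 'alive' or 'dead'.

Answer: alive

Derivation:
Simulating step by step:
Generation 0 (given above): 51 live cells
Generation 1: 72 live cells
0011110010
1111111110
1110010111
0100111100
1111001101
1101111001
1110011111
0001111100
0110011011
1111110010
1100011110
Generation 2: 72 live cells
0011110010
1111111110
1110010111
0100111100
1111001101
1101111001
1110011111
0001111100
0110011011
1111110010
1100011110
Generation 3: 72 live cells
0011110010
1111111110
1110010111
0100111100
1111001101
1101111001
1110011111
0001111100
0110011011
1111110010
1100011110
Generation 4: 72 live cells
0011110010
1111111110
1110010111
0100111100
1111001101
1101111001
1110011111
0001111100
0110011011
1111110010
1100011110

Cell (6,7) at generation 4: 1 -> alive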